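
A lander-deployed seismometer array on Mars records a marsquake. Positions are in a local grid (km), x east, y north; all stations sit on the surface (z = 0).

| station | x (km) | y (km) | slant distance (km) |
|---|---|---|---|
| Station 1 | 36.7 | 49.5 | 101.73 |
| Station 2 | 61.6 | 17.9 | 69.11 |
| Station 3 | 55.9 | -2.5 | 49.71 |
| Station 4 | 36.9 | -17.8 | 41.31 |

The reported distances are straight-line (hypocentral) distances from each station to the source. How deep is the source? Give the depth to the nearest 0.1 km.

depth ≈ 19.3 km

Each station gives a sphere (x−x_i)² + (y−y_i)² + z² = d_i² (stations at z=0).
Subtracting the Station 1 sphere from Station 2 and Station 3: z² cancels, leaving linear equations in x and y:
49.8 x − 63.2 y = 5890.63
38.4 x − 104.0 y = 7211.83
Solving: x ≈ 56.984, y ≈ -48.304 km (keep extra digits for the depth step; rounded: 57.0, -48.3).
Then from the Station 1 sphere: z² = 101.73² − (x − 36.7)² − (y − 49.5)² with x = 56.984, y = -48.304, so z ≈ 19.285 ≈ 19.3 km.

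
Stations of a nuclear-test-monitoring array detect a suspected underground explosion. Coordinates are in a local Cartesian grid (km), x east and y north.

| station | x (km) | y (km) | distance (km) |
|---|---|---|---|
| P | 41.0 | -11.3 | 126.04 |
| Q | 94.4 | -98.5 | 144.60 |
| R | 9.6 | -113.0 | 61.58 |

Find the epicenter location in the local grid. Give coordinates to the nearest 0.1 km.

Circle about each station: (x − 41.0)² + (y + 11.3)² = 126.04²; (x − 94.4)² + (y + 98.5)² = 144.60²; (x − 9.6)² + (y + 113.0)² = 61.58².
Subtracting the P equation from the Q and R equations removes the quadratic terms:
106.8 x − 174.4 y = 11781.84
-62.8 x − 203.4 y = 23146.46
Solving the 2×2 system: x ≈ -50.2, y ≈ -98.3 km.

x ≈ -50.2 km, y ≈ -98.3 km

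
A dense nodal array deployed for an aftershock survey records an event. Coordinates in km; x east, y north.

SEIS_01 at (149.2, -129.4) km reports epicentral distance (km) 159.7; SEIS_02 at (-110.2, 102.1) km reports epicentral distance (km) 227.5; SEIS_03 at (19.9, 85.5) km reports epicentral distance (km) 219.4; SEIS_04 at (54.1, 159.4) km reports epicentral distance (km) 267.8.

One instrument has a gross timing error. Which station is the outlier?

SEIS_03

Solve using three stations at a time. Using SEIS_01, SEIS_02, SEIS_04 (subtract circle equations pairwise → linear system) gives (x, y) ≈ (-7.9, -101.1).
Distances from that point to each station vs reported:
  SEIS_01: calculated 159.7 vs reported 159.7 → residual 0.0 km
  SEIS_02: calculated 227.5 vs reported 227.5 → residual 0.0 km
  SEIS_03: calculated 188.7 vs reported 219.4 → residual 30.7 km
  SEIS_04: calculated 267.8 vs reported 267.8 → residual 0.0 km
SEIS_01, SEIS_02, SEIS_04 are mutually consistent (residuals ≈ 0); SEIS_03 is off by 30.7 km.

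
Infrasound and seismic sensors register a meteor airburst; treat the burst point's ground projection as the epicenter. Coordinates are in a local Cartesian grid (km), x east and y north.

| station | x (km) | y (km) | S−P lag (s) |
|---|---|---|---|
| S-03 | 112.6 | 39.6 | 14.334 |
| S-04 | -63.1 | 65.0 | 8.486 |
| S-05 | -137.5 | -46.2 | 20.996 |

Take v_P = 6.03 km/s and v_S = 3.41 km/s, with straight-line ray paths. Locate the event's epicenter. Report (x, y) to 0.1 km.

(0.2, 44.3)

Distance from S−P lag: d = Δt · v_P v_S / (v_P − v_S) = Δt · (6.03·3.41)/(6.03−3.41) ≈ 7.8482·Δt.
So d_S-03 = 112.50, d_S-04 = 66.60, d_S-05 = 164.78 km.
Circle about each station: (x − 112.6)² + (y − 39.6)² = 112.50²; (x + 63.1)² + (y − 65.0)² = 66.60²; (x + 137.5)² + (y + 46.2)² = 164.78².
Subtracting the S-03 equation from the S-04 and S-05 equations removes the quadratic terms:
-351.4 x + 50.8 y = 2180.38
-500.2 x − 171.6 y = -7702.43
Solving the 2×2 system: x ≈ 0.2, y ≈ 44.3 km.
Check against S-03 (with the unrounded x, y): √((x − 112.6)²+(y − 39.6)²) = 112.50 ≈ 112.50 km. ✓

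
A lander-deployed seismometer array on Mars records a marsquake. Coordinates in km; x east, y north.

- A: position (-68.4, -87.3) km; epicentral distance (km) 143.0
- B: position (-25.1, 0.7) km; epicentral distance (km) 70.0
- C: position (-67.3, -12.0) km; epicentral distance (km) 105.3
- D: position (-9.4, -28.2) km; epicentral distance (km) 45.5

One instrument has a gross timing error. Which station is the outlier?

A

Solve using three stations at a time. Using B, C, D (subtract circle equations pairwise → linear system) gives (x, y) ≈ (35.6, -34.0).
Distances from that point to each station vs reported:
  A: calculated 116.9 vs reported 143.0 → residual 26.1 km
  B: calculated 69.9 vs reported 70.0 → residual 0.1 km
  C: calculated 105.3 vs reported 105.3 → residual 0.0 km
  D: calculated 45.4 vs reported 45.5 → residual 0.1 km
B, C, D are mutually consistent (residuals ≈ 0); A is off by 26.1 km.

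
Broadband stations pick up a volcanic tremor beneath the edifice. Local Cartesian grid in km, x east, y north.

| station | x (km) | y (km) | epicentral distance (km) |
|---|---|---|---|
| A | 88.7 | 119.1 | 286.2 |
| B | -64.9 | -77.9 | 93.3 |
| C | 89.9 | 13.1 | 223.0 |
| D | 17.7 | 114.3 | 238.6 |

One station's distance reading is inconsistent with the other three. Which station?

Solve using three stations at a time. Using A, C, D (subtract circle equations pairwise → linear system) gives (x, y) ≈ (-108.9, -87.9).
Distances from that point to each station vs reported:
  A: calculated 286.2 vs reported 286.2 → residual 0.0 km
  B: calculated 45.1 vs reported 93.3 → residual 48.2 km
  C: calculated 223.0 vs reported 223.0 → residual 0.0 km
  D: calculated 238.6 vs reported 238.6 → residual 0.0 km
A, C, D are mutually consistent (residuals ≈ 0); B is off by 48.2 km.

B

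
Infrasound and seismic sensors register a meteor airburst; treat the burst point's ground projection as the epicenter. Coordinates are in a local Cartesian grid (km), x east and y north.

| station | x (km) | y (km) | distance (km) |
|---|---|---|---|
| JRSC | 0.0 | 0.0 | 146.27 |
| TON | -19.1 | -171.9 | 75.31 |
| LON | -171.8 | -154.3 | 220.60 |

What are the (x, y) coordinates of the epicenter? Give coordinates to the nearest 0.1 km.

Circle about each station: x² + y² = 146.27²; (x + 19.1)² + (y + 171.9)² = 75.31²; (x + 171.8)² + (y + 154.3)² = 220.60².
Subtracting the JRSC equation from the TON and LON equations removes the quadratic terms:
-38.2 x − 343.8 y = 45637.74
-343.6 x − 308.6 y = 26054.28
Solving the 2×2 system: x ≈ 48.2, y ≈ -138.1 km.

x ≈ 48.2 km, y ≈ -138.1 km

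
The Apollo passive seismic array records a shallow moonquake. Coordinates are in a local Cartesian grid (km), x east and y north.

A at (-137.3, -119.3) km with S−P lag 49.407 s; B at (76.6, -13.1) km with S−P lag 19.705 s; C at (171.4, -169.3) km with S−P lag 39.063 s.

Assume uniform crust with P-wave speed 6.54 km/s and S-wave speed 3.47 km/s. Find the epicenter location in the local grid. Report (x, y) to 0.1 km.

x ≈ 140.5 km, y ≈ 117.8 km

Distance from S−P lag: d = Δt · v_P v_S / (v_P − v_S) = Δt · (6.54·3.47)/(6.54−3.47) ≈ 7.3921·Δt.
So d_A = 365.22, d_B = 145.66, d_C = 288.76 km.
Circle about each station: (x + 137.3)² + (y + 119.3)² = 365.22²; (x − 76.6)² + (y + 13.1)² = 145.66²; (x − 171.4)² + (y + 169.3)² = 288.76².
Subtracting pairs of circle equations eliminates x²+y² and gives linear equations (the radical axes):
427.8 x + 212.4 y = 85124.20
617.4 x − 100.0 y = 74959.98
Solving the 2×2 system: x ≈ 140.5, y ≈ 117.8 km.
Check against A (with the unrounded x, y): √((x + 137.3)²+(y + 119.3)²) = 365.22 ≈ 365.22 km. ✓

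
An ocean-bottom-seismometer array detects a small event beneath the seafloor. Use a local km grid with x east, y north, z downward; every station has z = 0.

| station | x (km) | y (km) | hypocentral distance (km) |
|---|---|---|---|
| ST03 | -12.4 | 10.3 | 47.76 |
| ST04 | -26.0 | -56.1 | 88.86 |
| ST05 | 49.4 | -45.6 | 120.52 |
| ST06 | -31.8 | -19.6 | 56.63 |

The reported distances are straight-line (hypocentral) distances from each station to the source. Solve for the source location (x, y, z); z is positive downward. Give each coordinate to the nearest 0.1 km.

Each station gives a sphere (x−x_i)² + (y−y_i)² + z² = d_i² (stations at z=0).
Subtracting the ST03 sphere from ST04 and ST05: z² cancels, leaving linear equations in x and y:
-27.2 x − 132.8 y = -2051.72
123.6 x − 111.8 y = -7984.18
Solving: x ≈ -42.710, y ≈ 24.197 km (keep extra digits for the depth step; rounded: -42.7, 24.2).
Then from the ST03 sphere: z² = 47.76² − (x + 12.4)² − (y − 10.3)² with x = -42.710, y = 24.197, so z ≈ 34.193 ≈ 34.2 km.
Check against ST06 (with the unrounded solution): distance 56.63 ≈ 56.63 km. ✓

(-42.7, 24.2, 34.2)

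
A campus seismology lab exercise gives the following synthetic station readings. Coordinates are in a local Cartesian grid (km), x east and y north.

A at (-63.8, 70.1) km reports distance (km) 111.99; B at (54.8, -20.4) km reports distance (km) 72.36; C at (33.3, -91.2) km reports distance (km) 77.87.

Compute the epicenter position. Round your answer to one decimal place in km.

Circle about each station: (x + 63.8)² + (y − 70.1)² = 111.99²; (x − 54.8)² + (y + 20.4)² = 72.36²; (x − 33.3)² + (y + 91.2)² = 77.87².
Subtracting the A equation from the B and C equations removes the quadratic terms:
237.2 x − 181.0 y = 1740.54
194.2 x − 322.6 y = 6919.90
Solving the 2×2 system: x ≈ -16.7, y ≈ -31.5 km.

x ≈ -16.7 km, y ≈ -31.5 km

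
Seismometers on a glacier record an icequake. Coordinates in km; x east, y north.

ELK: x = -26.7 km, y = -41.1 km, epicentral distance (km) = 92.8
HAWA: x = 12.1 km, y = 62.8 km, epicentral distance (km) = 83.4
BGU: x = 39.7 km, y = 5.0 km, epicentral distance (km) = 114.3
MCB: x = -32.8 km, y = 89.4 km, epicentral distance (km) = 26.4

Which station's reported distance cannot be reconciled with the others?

Solve using three stations at a time. Using ELK, HAWA, BGU (subtract circle equations pairwise → linear system) gives (x, y) ≈ (-68.5, 41.7).
Distances from that point to each station vs reported:
  ELK: calculated 92.7 vs reported 92.8 → residual 0.1 km
  HAWA: calculated 83.3 vs reported 83.4 → residual 0.1 km
  BGU: calculated 114.2 vs reported 114.3 → residual 0.1 km
  MCB: calculated 59.6 vs reported 26.4 → residual 33.2 km
ELK, HAWA, BGU are mutually consistent (residuals ≈ 0); MCB is off by 33.2 km.

MCB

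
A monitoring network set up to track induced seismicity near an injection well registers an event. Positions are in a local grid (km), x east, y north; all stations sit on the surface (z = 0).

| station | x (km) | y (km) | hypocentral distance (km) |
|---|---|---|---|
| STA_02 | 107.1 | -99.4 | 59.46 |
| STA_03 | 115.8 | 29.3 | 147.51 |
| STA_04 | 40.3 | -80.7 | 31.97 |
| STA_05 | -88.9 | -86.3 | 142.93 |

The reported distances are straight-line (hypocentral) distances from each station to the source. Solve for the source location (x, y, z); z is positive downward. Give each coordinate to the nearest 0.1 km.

x ≈ 51.6 km, y ≈ -101.8 km, depth ≈ 21.2 km

Each station gives a sphere (x−x_i)² + (y−y_i)² + z² = d_i² (stations at z=0).
Subtracting the STA_02 sphere from STA_03 and STA_04: z² cancels, leaving linear equations in x and y:
17.4 x + 257.4 y = -25306.35
-133.6 x + 37.4 y = -10700.78
Solving: x ≈ 51.597, y ≈ -101.803 km (keep extra digits for the depth step; rounded: 51.6, -101.8).
Then from the STA_02 sphere: z² = 59.46² − (x − 107.1)² − (y + 99.4)² with x = 51.597, y = -101.803, so z ≈ 21.193 ≈ 21.2 km.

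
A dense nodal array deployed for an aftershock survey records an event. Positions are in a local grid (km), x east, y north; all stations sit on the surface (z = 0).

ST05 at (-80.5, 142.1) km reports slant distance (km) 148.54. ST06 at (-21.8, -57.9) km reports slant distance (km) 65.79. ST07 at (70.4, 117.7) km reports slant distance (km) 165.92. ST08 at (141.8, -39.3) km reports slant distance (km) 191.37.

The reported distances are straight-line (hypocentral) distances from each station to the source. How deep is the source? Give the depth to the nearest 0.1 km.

Each station gives a sphere (x−x_i)² + (y−y_i)² + z² = d_i² (stations at z=0).
Subtracting the ST05 sphere from ST06 and ST07: z² cancels, leaving linear equations in x and y:
117.4 x − 400.0 y = -5109.20
301.8 x − 48.8 y = -13328.52
Solving: x ≈ -44.196, y ≈ -0.198 km (keep extra digits for the depth step; rounded: -44.2, -0.2).
Then from the ST05 sphere: z² = 148.54² − (x + 80.5)² − (y − 142.1)² with x = -44.196, y = -0.198, so z ≈ 22.303 ≈ 22.3 km.
Check against ST08 (with the unrounded solution): distance 191.36 ≈ 191.37 km. ✓

22.3 km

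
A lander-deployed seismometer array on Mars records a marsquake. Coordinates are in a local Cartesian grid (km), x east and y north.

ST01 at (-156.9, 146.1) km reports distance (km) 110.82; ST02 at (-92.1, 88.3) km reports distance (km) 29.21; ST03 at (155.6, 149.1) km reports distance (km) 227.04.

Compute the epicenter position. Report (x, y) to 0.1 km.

-62.9 km east, 87.4 km north

Circle about each station: (x + 156.9)² + (y − 146.1)² = 110.82²; (x + 92.1)² + (y − 88.3)² = 29.21²; (x − 155.6)² + (y − 149.1)² = 227.04².
Subtracting the ST01 equation from the ST02 and ST03 equations removes the quadratic terms:
129.6 x − 115.6 y = -18255.67
625.0 x + 6.0 y = -38786.74
Solving the 2×2 system: x ≈ -62.9, y ≈ 87.4 km.
Check against ST01 (with the unrounded x, y): √((x + 156.9)²+(y − 146.1)²) = 110.82 ≈ 110.82 km. ✓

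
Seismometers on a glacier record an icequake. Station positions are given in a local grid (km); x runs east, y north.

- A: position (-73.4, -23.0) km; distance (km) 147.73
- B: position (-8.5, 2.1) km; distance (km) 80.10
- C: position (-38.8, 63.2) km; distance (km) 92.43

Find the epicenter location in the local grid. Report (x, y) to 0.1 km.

x ≈ 53.1 km, y ≈ 53.3 km

Circle about each station: (x + 73.4)² + (y + 23.0)² = 147.73²; (x + 8.5)² + (y − 2.1)² = 80.10²; (x + 38.8)² + (y − 63.2)² = 92.43².
Subtracting the A equation from the B and C equations removes the quadratic terms:
129.8 x + 50.2 y = 9568.24
69.2 x + 172.4 y = 12863.97
Solving the 2×2 system: x ≈ 53.1, y ≈ 53.3 km.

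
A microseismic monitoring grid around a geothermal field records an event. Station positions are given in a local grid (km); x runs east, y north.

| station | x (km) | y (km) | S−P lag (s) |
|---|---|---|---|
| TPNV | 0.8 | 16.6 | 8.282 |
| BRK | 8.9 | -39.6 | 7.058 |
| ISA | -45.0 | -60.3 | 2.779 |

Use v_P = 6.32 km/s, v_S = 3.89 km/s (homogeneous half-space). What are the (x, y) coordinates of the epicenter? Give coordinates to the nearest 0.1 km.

-62.5 km east, -38.3 km north

Distance from S−P lag: d = Δt · v_P v_S / (v_P − v_S) = Δt · (6.32·3.89)/(6.32−3.89) ≈ 10.1172·Δt.
So d_TPNV = 83.79, d_BRK = 71.41, d_ISA = 28.12 km.
Circle about each station: (x − 0.8)² + (y − 16.6)² = 83.79²; (x − 8.9)² + (y + 39.6)² = 71.41²; (x + 45.0)² + (y + 60.3)² = 28.12².
Subtracting pairs of circle equations eliminates x²+y² and gives linear equations (the radical axes):
16.2 x − 112.4 y = 3292.55
-91.6 x − 153.8 y = 11614.92
Solving the 2×2 system: x ≈ -62.5, y ≈ -38.3 km.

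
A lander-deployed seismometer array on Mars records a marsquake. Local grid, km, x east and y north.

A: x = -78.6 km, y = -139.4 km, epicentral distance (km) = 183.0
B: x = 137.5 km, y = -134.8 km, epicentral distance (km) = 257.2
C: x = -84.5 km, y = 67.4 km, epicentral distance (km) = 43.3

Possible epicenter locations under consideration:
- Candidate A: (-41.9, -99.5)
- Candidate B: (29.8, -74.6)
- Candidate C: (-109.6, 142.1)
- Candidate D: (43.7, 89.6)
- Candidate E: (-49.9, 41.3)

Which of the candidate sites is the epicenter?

For each candidate, compare |candidate − station| to the reported distance:
Candidate A: residuals A 128.8, B 74.4, C 129.0 → max 129.0 km
Candidate B: residuals A 56.7, B 133.8, C 139.0 → max 139.0 km
Candidate C: residuals A 100.2, B 113.9, C 35.5 → max 113.9 km
Candidate D: residuals A 76.6, B 14.0, C 86.8 → max 86.8 km
Candidate E: residuals A 0.0, B 0.0, C 0.0 → max 0.0 km
Only Candidate E has all residuals ≈ 0.

Candidate E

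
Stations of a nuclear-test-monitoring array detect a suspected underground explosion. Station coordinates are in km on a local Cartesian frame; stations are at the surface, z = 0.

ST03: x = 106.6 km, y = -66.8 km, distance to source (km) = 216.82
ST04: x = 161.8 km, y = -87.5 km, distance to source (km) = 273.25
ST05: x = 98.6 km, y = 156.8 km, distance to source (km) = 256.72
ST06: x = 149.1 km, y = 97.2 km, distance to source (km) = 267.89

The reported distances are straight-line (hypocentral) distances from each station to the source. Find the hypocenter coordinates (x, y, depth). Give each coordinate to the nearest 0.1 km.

Each station gives a sphere (x−x_i)² + (y−y_i)² + z² = d_i² (stations at z=0).
Subtracting the ST03 sphere from ST04 and ST05: z² cancels, leaving linear equations in x and y:
110.4 x − 41.4 y = -9644.96
-16.0 x + 447.2 y = -411.85
Solving: x ≈ -88.902, y ≈ -4.102 km (keep extra digits for the depth step; rounded: -88.9, -4.1).
Then from the ST03 sphere: z² = 216.82² − (x − 106.6)² − (y + 66.8)² with x = -88.902, y = -4.102, so z ≈ 69.705 ≈ 69.7 km.

(-88.9, -4.1, 69.7)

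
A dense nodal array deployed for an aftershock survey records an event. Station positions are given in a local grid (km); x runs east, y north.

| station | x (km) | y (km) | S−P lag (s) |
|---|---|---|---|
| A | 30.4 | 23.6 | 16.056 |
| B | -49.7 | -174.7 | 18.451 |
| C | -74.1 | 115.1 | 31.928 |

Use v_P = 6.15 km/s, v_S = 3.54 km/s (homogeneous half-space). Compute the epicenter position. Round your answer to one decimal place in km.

x ≈ 84.3 km, y ≈ -99.0 km

Distance from S−P lag: d = Δt · v_P v_S / (v_P − v_S) = Δt · (6.15·3.54)/(6.15−3.54) ≈ 8.3414·Δt.
So d_A = 133.93, d_B = 153.91, d_C = 266.32 km.
Circle about each station: (x − 30.4)² + (y − 23.6)² = 133.93²; (x + 49.7)² + (y + 174.7)² = 153.91²; (x + 74.1)² + (y − 115.1)² = 266.32².
Subtracting the A equation from the B and C equations removes the quadratic terms:
-160.2 x − 396.6 y = 25758.02
-209.0 x + 183.0 y = -35731.40
Solving the 2×2 system: x ≈ 84.3, y ≈ -99.0 km.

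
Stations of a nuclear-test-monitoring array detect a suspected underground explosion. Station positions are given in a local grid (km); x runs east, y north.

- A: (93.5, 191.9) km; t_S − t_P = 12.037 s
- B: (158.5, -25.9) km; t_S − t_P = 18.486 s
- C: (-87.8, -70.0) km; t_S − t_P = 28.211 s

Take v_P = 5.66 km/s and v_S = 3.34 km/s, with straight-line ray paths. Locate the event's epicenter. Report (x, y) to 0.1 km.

Distance from S−P lag: d = Δt · v_P v_S / (v_P − v_S) = Δt · (5.66·3.34)/(5.66−3.34) ≈ 8.1484·Δt.
So d_A = 98.08, d_B = 150.63, d_C = 229.88 km.
Circle about each station: (x − 93.5)² + (y − 191.9)² = 98.08²; (x − 158.5)² + (y + 25.9)² = 150.63²; (x + 87.8)² + (y + 70.0)² = 229.88².
Subtracting the A equation from the B and C equations removes the quadratic terms:
130.0 x − 435.6 y = -32844.51
-362.6 x − 523.8 y = -76184.15
Solving the 2×2 system: x ≈ 70.7, y ≈ 96.5 km.

70.7 km east, 96.5 km north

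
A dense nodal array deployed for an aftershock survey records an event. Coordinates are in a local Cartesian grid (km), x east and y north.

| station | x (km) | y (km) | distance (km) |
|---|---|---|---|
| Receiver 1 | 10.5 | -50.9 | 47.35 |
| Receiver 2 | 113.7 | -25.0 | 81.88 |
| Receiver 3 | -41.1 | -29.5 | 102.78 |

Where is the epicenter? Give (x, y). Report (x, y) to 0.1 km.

x ≈ 50.2 km, y ≈ -76.7 km

Circle about each station: (x − 10.5)² + (y + 50.9)² = 47.35²; (x − 113.7)² + (y + 25.0)² = 81.88²; (x + 41.1)² + (y + 29.5)² = 102.78².
Subtracting pairs of circle equations eliminates x²+y² and gives linear equations (the radical axes):
206.4 x + 51.8 y = 6389.32
-103.2 x + 42.8 y = -8463.31
Solving the 2×2 system: x ≈ 50.2, y ≈ -76.7 km.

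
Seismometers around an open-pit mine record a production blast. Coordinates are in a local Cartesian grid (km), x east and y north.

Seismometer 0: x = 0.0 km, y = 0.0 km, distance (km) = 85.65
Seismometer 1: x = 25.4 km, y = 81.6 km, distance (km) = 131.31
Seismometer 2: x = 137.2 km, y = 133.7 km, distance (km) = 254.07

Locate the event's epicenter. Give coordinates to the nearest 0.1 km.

Circle about each station: x² + y² = 85.65²; (x − 25.4)² + (y − 81.6)² = 131.31²; (x − 137.2)² + (y − 133.7)² = 254.07².
Subtracting the Seismometer 0 equation from the Seismometer 1 and Seismometer 2 equations removes the quadratic terms:
50.8 x + 163.2 y = -2602.67
274.4 x + 267.4 y = -20516.11
Solving the 2×2 system: x ≈ -85.0, y ≈ 10.5 km.

-85.0 km east, 10.5 km north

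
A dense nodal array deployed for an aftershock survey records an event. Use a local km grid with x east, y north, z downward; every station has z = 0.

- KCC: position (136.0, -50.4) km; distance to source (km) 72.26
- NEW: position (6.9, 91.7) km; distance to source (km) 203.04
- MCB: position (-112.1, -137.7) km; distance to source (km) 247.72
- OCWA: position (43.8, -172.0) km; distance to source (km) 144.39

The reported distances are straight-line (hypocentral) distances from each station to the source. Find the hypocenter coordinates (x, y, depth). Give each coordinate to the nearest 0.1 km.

x ≈ 115.3 km, y ≈ -66.2 km, depth ≈ 67.4 km

Each station gives a sphere (x−x_i)² + (y−y_i)² + z² = d_i² (stations at z=0).
Subtracting the KCC sphere from NEW and MCB: z² cancels, leaving linear equations in x and y:
-258.2 x + 284.2 y = -48583.39
-496.2 x − 174.6 y = -45652.15
Solving: x ≈ 115.297, y ≈ -66.199 km (keep extra digits for the depth step; rounded: 115.3, -66.2).
Then from the KCC sphere: z² = 72.26² − (x − 136.0)² − (y + 50.4)² with x = 115.297, y = -66.199, so z ≈ 67.404 ≈ 67.4 km.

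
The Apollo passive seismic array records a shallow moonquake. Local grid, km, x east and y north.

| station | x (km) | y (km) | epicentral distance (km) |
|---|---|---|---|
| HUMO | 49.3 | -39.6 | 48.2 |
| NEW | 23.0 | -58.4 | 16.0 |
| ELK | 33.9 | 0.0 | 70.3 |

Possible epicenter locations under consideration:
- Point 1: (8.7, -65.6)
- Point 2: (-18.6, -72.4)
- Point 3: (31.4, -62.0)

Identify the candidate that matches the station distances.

Point 1

For each candidate, compare |candidate − station| to the reported distance:
Point 1: residuals HUMO 0.0, NEW 0.0, ELK 0.0 → max 0.0 km
Point 2: residuals HUMO 27.2, NEW 27.9, ELK 19.1 → max 27.9 km
Point 3: residuals HUMO 19.5, NEW 6.9, ELK 8.2 → max 19.5 km
Only Point 1 has all residuals ≈ 0.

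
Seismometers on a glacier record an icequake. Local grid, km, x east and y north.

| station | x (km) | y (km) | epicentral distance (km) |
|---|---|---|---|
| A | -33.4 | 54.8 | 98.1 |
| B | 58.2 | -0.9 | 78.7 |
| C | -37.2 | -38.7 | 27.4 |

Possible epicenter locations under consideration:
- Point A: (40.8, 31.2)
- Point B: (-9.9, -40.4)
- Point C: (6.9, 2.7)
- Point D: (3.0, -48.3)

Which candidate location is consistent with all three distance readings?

Point B

For each candidate, compare |candidate − station| to the reported distance:
Point A: residuals A 20.2, B 42.2, C 77.3 → max 77.3 km
Point B: residuals A 0.0, B 0.0, C 0.0 → max 0.0 km
Point C: residuals A 32.2, B 27.3, C 33.1 → max 33.1 km
Point D: residuals A 11.2, B 5.9, C 13.9 → max 13.9 km
Only Point B has all residuals ≈ 0.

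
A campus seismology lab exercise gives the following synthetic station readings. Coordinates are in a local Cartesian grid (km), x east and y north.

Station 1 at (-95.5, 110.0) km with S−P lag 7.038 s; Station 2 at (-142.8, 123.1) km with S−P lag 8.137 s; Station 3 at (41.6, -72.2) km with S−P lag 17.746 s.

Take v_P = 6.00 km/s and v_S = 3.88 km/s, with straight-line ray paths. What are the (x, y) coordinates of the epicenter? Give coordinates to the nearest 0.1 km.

Distance from S−P lag: d = Δt · v_P v_S / (v_P − v_S) = Δt · (6.00·3.88)/(6.00−3.88) ≈ 10.9811·Δt.
So d_Station 1 = 77.29, d_Station 2 = 89.35, d_Station 3 = 194.87 km.
Circle about each station: (x + 95.5)² + (y − 110.0)² = 77.29²; (x + 142.8)² + (y − 123.1)² = 89.35²; (x − 41.6)² + (y + 72.2)² = 194.87².
Subtracting pairs of circle equations eliminates x²+y² and gives linear equations (the radical axes):
-94.6 x + 26.2 y = 12315.52
274.2 x − 364.4 y = -46277.42
Solving the 2×2 system: x ≈ -120.0, y ≈ 36.7 km.
Check against Station 1 (with the unrounded x, y): √((x + 95.5)²+(y − 110.0)²) = 77.31 ≈ 77.29 km. ✓

(-120.0, 36.7)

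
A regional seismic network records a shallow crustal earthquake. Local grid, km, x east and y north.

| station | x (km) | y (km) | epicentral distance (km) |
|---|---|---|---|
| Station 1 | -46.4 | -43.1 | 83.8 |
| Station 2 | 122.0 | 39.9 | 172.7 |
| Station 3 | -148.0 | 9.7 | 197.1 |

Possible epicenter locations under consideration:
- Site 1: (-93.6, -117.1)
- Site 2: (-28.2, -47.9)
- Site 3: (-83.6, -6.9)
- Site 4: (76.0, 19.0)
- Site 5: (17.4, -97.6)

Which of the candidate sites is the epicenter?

For each candidate, compare |candidate − station| to the reported distance:
Site 1: residuals Station 1 4.0, Station 2 94.0, Station 3 59.1 → max 94.0 km
Site 2: residuals Station 1 65.0, Station 2 1.3, Station 3 64.2 → max 65.0 km
Site 3: residuals Station 1 31.9, Station 2 38.2, Station 3 130.6 → max 130.6 km
Site 4: residuals Station 1 53.5, Station 2 122.2, Station 3 27.1 → max 122.2 km
Site 5: residuals Station 1 0.1, Station 2 0.1, Station 3 0.1 → max 0.1 km
Only Site 5 has all residuals ≈ 0.

Site 5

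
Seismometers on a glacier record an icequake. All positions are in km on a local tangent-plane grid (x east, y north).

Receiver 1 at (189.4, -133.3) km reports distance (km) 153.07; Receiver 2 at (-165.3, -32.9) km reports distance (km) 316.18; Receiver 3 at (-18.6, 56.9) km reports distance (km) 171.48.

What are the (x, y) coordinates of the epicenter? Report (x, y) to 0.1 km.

Circle about each station: (x − 189.4)² + (y + 133.3)² = 153.07²; (x + 165.3)² + (y + 32.9)² = 316.18²; (x + 18.6)² + (y − 56.9)² = 171.48².
Subtracting the Receiver 1 equation from the Receiver 2 and Receiver 3 equations removes the quadratic terms:
-709.4 x + 200.8 y = -101774.12
-416.0 x + 380.4 y = -56032.65
Solving the 2×2 system: x ≈ 147.4, y ≈ 13.9 km.

(147.4, 13.9)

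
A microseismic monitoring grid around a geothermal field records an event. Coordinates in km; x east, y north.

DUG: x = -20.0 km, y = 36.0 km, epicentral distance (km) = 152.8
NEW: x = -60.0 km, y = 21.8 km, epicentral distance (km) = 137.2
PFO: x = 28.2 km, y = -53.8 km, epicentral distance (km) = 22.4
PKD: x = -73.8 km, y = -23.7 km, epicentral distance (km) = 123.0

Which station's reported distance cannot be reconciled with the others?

Solve using three stations at a time. Using NEW, PFO, PKD (subtract circle equations pairwise → linear system) gives (x, y) ≈ (38.6, -73.6).
Distances from that point to each station vs reported:
  DUG: calculated 124.3 vs reported 152.8 → residual 28.5 km
  NEW: calculated 137.2 vs reported 137.2 → residual 0.0 km
  PFO: calculated 22.3 vs reported 22.4 → residual 0.1 km
  PKD: calculated 123.0 vs reported 123.0 → residual 0.0 km
NEW, PFO, PKD are mutually consistent (residuals ≈ 0); DUG is off by 28.5 km.

DUG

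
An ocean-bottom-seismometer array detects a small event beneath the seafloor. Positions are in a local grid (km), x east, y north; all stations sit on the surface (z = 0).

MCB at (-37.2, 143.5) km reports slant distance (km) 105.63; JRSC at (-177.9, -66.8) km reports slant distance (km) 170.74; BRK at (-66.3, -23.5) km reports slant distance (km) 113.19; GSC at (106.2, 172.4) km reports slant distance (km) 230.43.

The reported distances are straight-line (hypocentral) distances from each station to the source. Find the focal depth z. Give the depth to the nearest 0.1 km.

53.1 km

Each station gives a sphere (x−x_i)² + (y−y_i)² + z² = d_i² (stations at z=0).
Subtracting the MCB sphere from JRSC and BRK: z² cancels, leaving linear equations in x and y:
-281.4 x − 420.6 y = -3859.89
-58.2 x − 334.0 y = -18682.43
Solving: x ≈ -94.501, y ≈ 72.402 km (keep extra digits for the depth step; rounded: -94.5, 72.4).
Then from the MCB sphere: z² = 105.63² − (x + 37.2)² − (y − 143.5)² with x = -94.501, y = 72.402, so z ≈ 53.098 ≈ 53.1 km.
Check against GSC (with the unrounded solution): distance 230.43 ≈ 230.43 km. ✓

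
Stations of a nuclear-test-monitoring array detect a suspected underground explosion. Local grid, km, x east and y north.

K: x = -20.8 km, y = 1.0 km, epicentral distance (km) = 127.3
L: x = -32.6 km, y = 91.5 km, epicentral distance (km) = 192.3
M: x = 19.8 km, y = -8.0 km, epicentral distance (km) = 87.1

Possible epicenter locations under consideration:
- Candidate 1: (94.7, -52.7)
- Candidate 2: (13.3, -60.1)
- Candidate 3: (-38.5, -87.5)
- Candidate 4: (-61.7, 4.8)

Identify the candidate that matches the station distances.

For each candidate, compare |candidate − station| to the reported distance:
Candidate 1: residuals K 0.1, L 0.1, M 0.1 → max 0.1 km
Candidate 2: residuals K 57.3, L 33.9, M 34.6 → max 57.3 km
Candidate 3: residuals K 37.0, L 13.2, M 11.5 → max 37.0 km
Candidate 4: residuals K 86.2, L 100.8, M 4.6 → max 100.8 km
Only Candidate 1 has all residuals ≈ 0.

Candidate 1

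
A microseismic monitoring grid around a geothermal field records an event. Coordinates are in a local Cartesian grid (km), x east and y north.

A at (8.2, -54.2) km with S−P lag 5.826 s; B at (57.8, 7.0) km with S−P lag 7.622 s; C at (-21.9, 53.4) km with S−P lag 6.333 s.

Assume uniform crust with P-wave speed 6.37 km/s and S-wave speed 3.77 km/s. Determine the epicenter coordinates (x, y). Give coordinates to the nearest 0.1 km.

(-11.7, -4.2)

Distance from S−P lag: d = Δt · v_P v_S / (v_P − v_S) = Δt · (6.37·3.77)/(6.37−3.77) ≈ 9.2365·Δt.
So d_A = 53.81, d_B = 70.40, d_C = 58.49 km.
Circle about each station: (x − 8.2)² + (y + 54.2)² = 53.81²; (x − 57.8)² + (y − 7.0)² = 70.40²; (x + 21.9)² + (y − 53.4)² = 58.49².
Subtracting the A equation from the B and C equations removes the quadratic terms:
99.2 x + 122.4 y = -1675.68
-60.2 x + 215.2 y = -199.27
Solving the 2×2 system: x ≈ -11.7, y ≈ -4.2 km.
Check against A (with the unrounded x, y): √((x − 8.2)²+(y + 54.2)²) = 53.82 ≈ 53.81 km. ✓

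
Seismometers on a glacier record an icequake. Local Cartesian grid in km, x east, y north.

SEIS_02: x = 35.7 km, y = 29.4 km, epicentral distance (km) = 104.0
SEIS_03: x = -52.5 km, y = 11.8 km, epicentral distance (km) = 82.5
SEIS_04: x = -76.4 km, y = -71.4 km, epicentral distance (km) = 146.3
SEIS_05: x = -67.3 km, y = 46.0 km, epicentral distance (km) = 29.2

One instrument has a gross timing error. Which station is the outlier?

SEIS_03

Solve using three stations at a time. Using SEIS_02, SEIS_04, SEIS_05 (subtract circle equations pairwise → linear system) gives (x, y) ≈ (-58.4, 73.8).
Distances from that point to each station vs reported:
  SEIS_02: calculated 104.0 vs reported 104.0 → residual 0.0 km
  SEIS_03: calculated 62.3 vs reported 82.5 → residual 20.2 km
  SEIS_04: calculated 146.3 vs reported 146.3 → residual 0.0 km
  SEIS_05: calculated 29.2 vs reported 29.2 → residual 0.0 km
SEIS_02, SEIS_04, SEIS_05 are mutually consistent (residuals ≈ 0); SEIS_03 is off by 20.2 km.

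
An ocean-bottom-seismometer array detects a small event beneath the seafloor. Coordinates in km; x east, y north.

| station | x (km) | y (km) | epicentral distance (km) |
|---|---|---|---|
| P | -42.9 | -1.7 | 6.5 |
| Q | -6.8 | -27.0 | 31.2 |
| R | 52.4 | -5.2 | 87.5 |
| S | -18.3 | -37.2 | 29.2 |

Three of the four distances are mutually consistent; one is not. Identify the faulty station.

P

Solve using three stations at a time. Using Q, R, S (subtract circle equations pairwise → linear system) gives (x, y) ≈ (-34.8, -12.9).
Distances from that point to each station vs reported:
  P: calculated 13.8 vs reported 6.5 → residual 7.3 km
  Q: calculated 31.4 vs reported 31.2 → residual 0.2 km
  R: calculated 87.6 vs reported 87.5 → residual 0.1 km
  S: calculated 29.4 vs reported 29.2 → residual 0.2 km
Q, R, S are mutually consistent (residuals ≈ 0); P is off by 7.3 km.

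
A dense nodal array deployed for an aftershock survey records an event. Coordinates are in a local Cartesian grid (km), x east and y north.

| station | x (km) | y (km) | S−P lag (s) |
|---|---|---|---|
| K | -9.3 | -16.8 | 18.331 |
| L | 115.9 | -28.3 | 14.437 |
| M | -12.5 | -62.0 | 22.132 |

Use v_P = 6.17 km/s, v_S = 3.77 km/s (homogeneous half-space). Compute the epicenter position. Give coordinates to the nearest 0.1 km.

x ≈ 113.5 km, y ≈ 111.6 km

Distance from S−P lag: d = Δt · v_P v_S / (v_P − v_S) = Δt · (6.17·3.77)/(6.17−3.77) ≈ 9.6920·Δt.
So d_K = 177.66, d_L = 139.92, d_M = 214.50 km.
Circle about each station: (x + 9.3)² + (y + 16.8)² = 177.66²; (x − 115.9)² + (y + 28.3)² = 139.92²; (x + 12.5)² + (y + 62.0)² = 214.50².
Subtracting the K equation from the L and M equations removes the quadratic terms:
250.4 x − 23.0 y = 25850.44
-6.4 x − 90.4 y = -10815.65
Solving the 2×2 system: x ≈ 113.5, y ≈ 111.6 km.
Check against K (with the unrounded x, y): √((x + 9.3)²+(y + 16.8)²) = 177.67 ≈ 177.66 km. ✓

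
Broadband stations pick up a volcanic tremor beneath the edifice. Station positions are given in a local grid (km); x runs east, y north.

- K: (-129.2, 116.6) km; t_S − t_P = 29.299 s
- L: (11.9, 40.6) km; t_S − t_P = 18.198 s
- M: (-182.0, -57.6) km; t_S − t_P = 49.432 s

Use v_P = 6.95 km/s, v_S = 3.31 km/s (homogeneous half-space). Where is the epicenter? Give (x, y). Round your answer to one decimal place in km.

Distance from S−P lag: d = Δt · v_P v_S / (v_P − v_S) = Δt · (6.95·3.31)/(6.95−3.31) ≈ 6.3199·Δt.
So d_K = 185.17, d_L = 115.01, d_M = 312.41 km.
Circle about each station: (x + 129.2)² + (y − 116.6)² = 185.17²; (x − 11.9)² + (y − 40.6)² = 115.01²; (x + 182.0)² + (y + 57.6)² = 312.41².
Subtracting the K equation from the L and M equations removes the quadratic terms:
282.2 x − 152.0 y = -7437.60
-105.6 x − 348.4 y = -57158.52
Solving the 2×2 system: x ≈ 53.3, y ≈ 147.9 km.

x ≈ 53.3 km, y ≈ 147.9 km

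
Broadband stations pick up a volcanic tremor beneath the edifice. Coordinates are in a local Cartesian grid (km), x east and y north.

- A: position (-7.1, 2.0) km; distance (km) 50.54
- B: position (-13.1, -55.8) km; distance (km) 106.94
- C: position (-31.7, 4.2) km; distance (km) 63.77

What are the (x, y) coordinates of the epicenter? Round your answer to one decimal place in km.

(15.3, 47.3)

Circle about each station: (x + 7.1)² + (y − 2.0)² = 50.54²; (x + 13.1)² + (y + 55.8)² = 106.94²; (x + 31.7)² + (y − 4.2)² = 63.77².
Subtracting pairs of circle equations eliminates x²+y² and gives linear equations (the radical axes):
-12.0 x − 115.6 y = -5651.03
-49.2 x + 4.4 y = -544.20
Solving the 2×2 system: x ≈ 15.3, y ≈ 47.3 km.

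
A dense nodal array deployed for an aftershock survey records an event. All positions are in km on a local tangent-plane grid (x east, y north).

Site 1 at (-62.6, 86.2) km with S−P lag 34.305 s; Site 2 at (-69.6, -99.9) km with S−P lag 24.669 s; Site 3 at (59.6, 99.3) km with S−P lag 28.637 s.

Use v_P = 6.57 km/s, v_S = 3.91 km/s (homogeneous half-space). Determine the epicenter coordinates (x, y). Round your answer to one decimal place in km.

161.5 km east, -157.8 km north

Distance from S−P lag: d = Δt · v_P v_S / (v_P − v_S) = Δt · (6.57·3.91)/(6.57−3.91) ≈ 9.6574·Δt.
So d_Site 1 = 331.30, d_Site 2 = 238.24, d_Site 3 = 276.56 km.
Circle about each station: (x + 62.6)² + (y − 86.2)² = 331.30²; (x + 69.6)² + (y + 99.9)² = 238.24²; (x − 59.6)² + (y − 99.3)² = 276.56².
Subtracting pairs of circle equations eliminates x²+y² and gives linear equations (the radical axes):
-14.0 x − 372.2 y = 56476.36
244.4 x + 26.2 y = 35337.71
Solving the 2×2 system: x ≈ 161.5, y ≈ -157.8 km.
Check against Site 1 (with the unrounded x, y): √((x + 62.6)²+(y − 86.2)²) = 331.31 ≈ 331.30 km. ✓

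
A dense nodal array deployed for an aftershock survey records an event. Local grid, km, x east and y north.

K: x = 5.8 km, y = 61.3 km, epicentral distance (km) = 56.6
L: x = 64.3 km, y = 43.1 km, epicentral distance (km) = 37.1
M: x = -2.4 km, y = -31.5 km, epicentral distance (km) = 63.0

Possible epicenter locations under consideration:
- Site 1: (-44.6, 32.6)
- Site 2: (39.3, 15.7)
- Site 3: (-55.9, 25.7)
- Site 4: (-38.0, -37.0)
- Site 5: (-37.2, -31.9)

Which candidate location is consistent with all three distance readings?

For each candidate, compare |candidate − station| to the reported distance:
Site 1: residuals K 1.4, L 72.3, M 13.7 → max 72.3 km
Site 2: residuals K 0.0, L 0.0, M 0.0 → max 0.0 km
Site 3: residuals K 14.6, L 84.4, M 15.3 → max 84.4 km
Site 4: residuals K 51.0, L 92.8, M 27.0 → max 92.8 km
Site 5: residuals K 46.0, L 89.1, M 28.2 → max 89.1 km
Only Site 2 has all residuals ≈ 0.

Site 2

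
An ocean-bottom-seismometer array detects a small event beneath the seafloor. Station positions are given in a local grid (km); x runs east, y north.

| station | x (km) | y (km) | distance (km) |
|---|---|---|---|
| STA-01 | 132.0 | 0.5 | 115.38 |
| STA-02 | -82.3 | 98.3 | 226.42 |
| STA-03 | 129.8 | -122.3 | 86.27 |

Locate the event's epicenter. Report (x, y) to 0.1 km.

52.8 km east, -83.4 km north

Circle about each station: (x − 132.0)² + (y − 0.5)² = 115.38²; (x + 82.3)² + (y − 98.3)² = 226.42²; (x − 129.8)² + (y + 122.3)² = 86.27².
Subtracting pairs of circle equations eliminates x²+y² and gives linear equations (the radical axes):
-428.6 x + 195.6 y = -38941.54
-4.4 x − 245.6 y = 20251.11
Solving the 2×2 system: x ≈ 52.8, y ≈ -83.4 km.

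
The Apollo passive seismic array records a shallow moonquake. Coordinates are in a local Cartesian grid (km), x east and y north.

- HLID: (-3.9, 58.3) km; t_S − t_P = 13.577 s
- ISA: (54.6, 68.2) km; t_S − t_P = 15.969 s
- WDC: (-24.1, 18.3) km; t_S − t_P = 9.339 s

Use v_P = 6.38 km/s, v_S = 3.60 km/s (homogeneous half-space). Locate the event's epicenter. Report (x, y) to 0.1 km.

3.9 km east, -53.6 km north

Distance from S−P lag: d = Δt · v_P v_S / (v_P − v_S) = Δt · (6.38·3.60)/(6.38−3.60) ≈ 8.2619·Δt.
So d_HLID = 112.17, d_ISA = 131.93, d_WDC = 77.16 km.
Circle about each station: (x + 3.9)² + (y − 58.3)² = 112.17²; (x − 54.6)² + (y − 68.2)² = 131.93²; (x + 24.1)² + (y − 18.3)² = 77.16².
Subtracting the HLID equation from the ISA and WDC equations removes the quadratic terms:
117.0 x + 19.8 y = -605.12
-40.4 x − 80.0 y = 4130.04
Solving the 2×2 system: x ≈ 3.9, y ≈ -53.6 km.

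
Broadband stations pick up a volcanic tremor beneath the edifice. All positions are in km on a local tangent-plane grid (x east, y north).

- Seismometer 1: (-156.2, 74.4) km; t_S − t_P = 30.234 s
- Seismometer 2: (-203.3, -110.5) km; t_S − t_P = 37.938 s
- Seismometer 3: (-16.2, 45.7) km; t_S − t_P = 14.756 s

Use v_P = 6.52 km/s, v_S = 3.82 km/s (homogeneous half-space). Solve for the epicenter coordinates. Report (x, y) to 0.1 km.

Distance from S−P lag: d = Δt · v_P v_S / (v_P − v_S) = Δt · (6.52·3.82)/(6.52−3.82) ≈ 9.2246·Δt.
So d_Seismometer 1 = 278.90, d_Seismometer 2 = 349.96, d_Seismometer 3 = 136.12 km.
Circle about each station: (x + 156.2)² + (y − 74.4)² = 278.90²; (x + 203.3)² + (y + 110.5)² = 349.96²; (x + 16.2)² + (y − 45.7)² = 136.12².
Subtracting the Seismometer 1 equation from the Seismometer 2 and Seismometer 3 equations removes the quadratic terms:
-94.2 x − 369.8 y = -21079.45
280.0 x − 57.4 y = 31673.69
Solving the 2×2 system: x ≈ 118.6, y ≈ 26.8 km.
Check against Seismometer 1 (with the unrounded x, y): √((x + 156.2)²+(y − 74.4)²) = 278.91 ≈ 278.90 km. ✓

(118.6, 26.8)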